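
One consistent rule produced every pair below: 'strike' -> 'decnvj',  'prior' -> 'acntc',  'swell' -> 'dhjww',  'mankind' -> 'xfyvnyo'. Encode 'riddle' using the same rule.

The shift depends on letter class: consonant s→d is +11, but vowel i→n is +5. The rule splits by letter class: vowels +5, consonants +11.
Applying it to riddle: r(cons)+11=c, i(vowel)+5=n, d(cons)+11=o, d(cons)+11=o, l(cons)+11=w, e(vowel)+5=j.

cnoowj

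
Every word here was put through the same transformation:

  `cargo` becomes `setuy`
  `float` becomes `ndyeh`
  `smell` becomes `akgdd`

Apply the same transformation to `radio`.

c(2)→s(18) and a(0)→e(4) fit y≡7x+4 (mod 26); the inverse of 7 mod 26 is 15. Treating letters as 0–25, the rule is x ↦ 7x + 4 (mod 26).
Applying it to radio: r(17)→7·17+4≡19=t; a(0)→7·0+4≡4=e; d(3)→7·3+4≡25=z; i(8)→7·8+4≡8=i; o(14)→7·14+4≡24=y (all mod 26).

teziy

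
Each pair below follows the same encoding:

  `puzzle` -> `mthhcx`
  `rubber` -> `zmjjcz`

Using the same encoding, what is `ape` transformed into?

The output letters match the input read backwards, each shifted +8: puzzle reversed is elzzup. The word is reversed, then every letter is shifted forward by 8.
Applying it to ape: reverse → epa; then shift: e+8=m, p+8=x, a+8=i.

mxi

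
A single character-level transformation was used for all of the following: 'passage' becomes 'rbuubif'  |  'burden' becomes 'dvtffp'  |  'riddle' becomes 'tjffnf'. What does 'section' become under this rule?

ufevjpp

The shift depends on letter class: consonant p→r is +2, but vowel a→b is +1. The rule splits by letter class: vowels +1, consonants +2.
For section: s(cons)+2=u, e(vowel)+1=f, c(cons)+2=e, t(cons)+2=v, i(vowel)+1=j, o(vowel)+1=p, n(cons)+2=p.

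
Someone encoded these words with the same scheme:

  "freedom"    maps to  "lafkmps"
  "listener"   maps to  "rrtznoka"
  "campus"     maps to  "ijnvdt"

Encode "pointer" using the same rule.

Shifts by position in freedom: pos 0: f→l (+6), pos 1: r→a (+9), pos 2: e→f (+1), pos 3: e→k (+6), pos 4: d→m (+9), pos 5: o→p (+1) — repeating every 3. It's a Vigenère-style cipher with numeric key [6,9,1]: position i shifts by key[i mod 3].
On pointer: p+6=v, o+9=x, i+1=j, n+6=t, t+9=c, e+1=f, r+6=x.

vxjtcfx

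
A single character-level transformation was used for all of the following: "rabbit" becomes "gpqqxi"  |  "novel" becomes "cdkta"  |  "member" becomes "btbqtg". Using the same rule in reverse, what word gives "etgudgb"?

Compare letters: r→g is +15, a→p is +15, b→q is +15 — a constant shift. This is a Caesar cipher with shift 15.
Decoding etgudgb: e−15=p, t−15=e, g−15=r, u−15=f, d−15=o, g−15=r, b−15=m.

perform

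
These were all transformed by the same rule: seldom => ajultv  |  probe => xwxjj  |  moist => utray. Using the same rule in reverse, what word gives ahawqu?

Shifts by position in seldom: pos 0: s→a (+8), pos 1: e→j (+5), pos 2: l→u (+9), pos 3: d→l (+8), pos 4: o→t (+5), pos 5: m→v (+9) — repeating every 3. The shifts repeat in a cycle of length 3: positions 0,1,… shift by +8, +5, +9, then the pattern repeats.
Undoing it on ahawqu: a−8=s, h−5=c, a−9=r, w−8=o, q−5=l, u−9=l.

scroll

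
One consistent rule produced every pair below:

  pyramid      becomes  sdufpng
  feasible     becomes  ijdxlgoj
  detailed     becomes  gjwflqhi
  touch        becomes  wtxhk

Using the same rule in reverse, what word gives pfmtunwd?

Shifts by position in pyramid: pos 0: p→s (+3), pos 1: y→d (+5), pos 2: r→u (+3), pos 3: a→f (+5) — repeating every 2. The shifts repeat in a cycle of length 2: positions 0,1,… shift by +3, +5, then the pattern repeats.
Decoding pfmtunwd: p−3=m, f−5=a, m−3=j, t−5=o, u−3=r, n−5=i, w−3=t, d−5=y.

majority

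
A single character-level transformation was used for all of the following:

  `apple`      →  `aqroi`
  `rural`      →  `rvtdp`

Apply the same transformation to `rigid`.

rjilh

In apple: a→a is +0, p→q is +1, p→r is +2, l→o is +3 — the shift increases by 1 each position. Each letter shifts forward by its position index (0, 1, 2, …) — the shift grows by one for each successive letter.
On rigid: r+0=r, i+1=j, g+2=i, i+3=l, d+4=h.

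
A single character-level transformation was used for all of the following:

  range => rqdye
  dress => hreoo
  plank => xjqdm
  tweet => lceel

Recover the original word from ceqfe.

weave

r(17)→r(17) and a(0)→q(16) fit y≡23x+16 (mod 26); the inverse of 23 mod 26 is 17. This is an affine cipher: with a=0,…,z=25, each position x becomes (23x+16) mod 26.
Undoing it on ceqfe: c(2)→17·(2−16)≡22=w; e(4)→17·(4−16)≡4=e; q(16)→17·(16−16)≡0=a; f(5)→17·(5−16)≡21=v; e(4)→17·(4−16)≡4=e (all mod 26).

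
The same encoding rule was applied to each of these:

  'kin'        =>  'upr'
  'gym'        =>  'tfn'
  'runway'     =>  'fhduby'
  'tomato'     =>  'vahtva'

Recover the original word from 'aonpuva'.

Two steps: reverse the string, then apply a Caesar shift of +7.
Reversing it on aonpuva: shift back: a−7=t, o−7=h, n−7=g, p−7=i, u−7=n, v−7=o, a−7=t → thginot; then reverse → tonight.

tonight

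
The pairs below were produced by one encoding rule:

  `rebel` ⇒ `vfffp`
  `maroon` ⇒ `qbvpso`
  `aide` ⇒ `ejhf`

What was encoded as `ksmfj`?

Shifts by position in rebel: pos 0: r→v (+4), pos 1: e→f (+1), pos 2: b→f (+4), pos 3: e→f (+1) — repeating every 2. The shifts repeat in a cycle of length 2: positions 0,1,… shift by +4, +1, then the pattern repeats.
Reversing it on ksmfj: k−4=g, s−1=r, m−4=i, f−1=e, j−4=f.

grief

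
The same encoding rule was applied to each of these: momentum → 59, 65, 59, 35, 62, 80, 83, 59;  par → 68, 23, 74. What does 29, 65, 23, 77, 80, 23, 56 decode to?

coastal

m(#13)→59 and o(#15)→65: differences scale by 3, so n = 3·pos + 20. With a=1..z=26, the number is 3·pos + 20.
Reversing it on 29, 65, 23, 77, 80, 23, 56: 29→(29−20)÷3=3=c, 65→(65−20)÷3=15=o, 23→(23−20)÷3=1=a, 77→(77−20)÷3=19=s, 80→(80−20)÷3=20=t, 23→(23−20)÷3=1=a, 56→(56−20)÷3=12=l.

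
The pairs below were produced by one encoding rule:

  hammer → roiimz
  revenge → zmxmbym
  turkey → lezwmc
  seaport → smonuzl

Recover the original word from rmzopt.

Treating letters as 0–25, the rule is x ↦ 19x + 14 (mod 26).
Decoding rmzopt: r(17)→11·(17−14)≡7=h; m(12)→11·(12−14)≡4=e; z(25)→11·(25−14)≡17=r; o(14)→11·(14−14)≡0=a; p(15)→11·(15−14)≡11=l; t(19)→11·(19−14)≡3=d (all mod 26).

herald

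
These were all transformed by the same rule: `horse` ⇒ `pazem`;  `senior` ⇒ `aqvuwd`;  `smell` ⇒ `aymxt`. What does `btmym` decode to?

theme

A repeating key of period 2 is used — shifts +8, +12 over and over.
Undoing it on btmym: b−8=t, t−12=h, m−8=e, y−12=m, m−8=e.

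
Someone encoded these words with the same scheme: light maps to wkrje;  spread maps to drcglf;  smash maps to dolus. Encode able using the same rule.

ldwg

Shifts by position in light: pos 0: l→w (+11), pos 1: i→k (+2), pos 2: g→r (+11), pos 3: h→j (+2) — repeating every 2. A repeating key of period 2 is used — shifts +11, +2 over and over.
Applying it to able: a+11=l, b+2=d, l+11=w, e+2=g.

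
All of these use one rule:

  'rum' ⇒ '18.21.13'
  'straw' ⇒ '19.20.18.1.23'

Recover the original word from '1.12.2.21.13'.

album

r is letter #18 and maps to 18: an offset of 0. Each letter is replaced by its alphabet position (a=1, b=2, …, z=26).
Decoding 1.12.2.21.13: 1=a, 12=l, 2=b, 21=u, 13=m.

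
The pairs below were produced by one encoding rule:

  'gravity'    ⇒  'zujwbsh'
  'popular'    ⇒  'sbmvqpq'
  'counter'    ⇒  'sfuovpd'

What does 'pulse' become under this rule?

The output letters match the input read backwards, each shifted +1: gravity reversed is ytivarg. The word is reversed, then every letter is shifted forward by 1.
On pulse: reverse → eslup; then shift: e+1=f, s+1=t, l+1=m, u+1=v, p+1=q.

ftmvq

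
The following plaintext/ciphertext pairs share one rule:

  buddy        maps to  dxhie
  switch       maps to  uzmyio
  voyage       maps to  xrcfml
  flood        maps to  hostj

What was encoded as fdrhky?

In buddy: b→d is +2, u→x is +3, d→h is +4, d→i is +5 — the shift increases by 1 each position. The shift increases by 1 at each position, starting from +2: 2, 3, 4, ….
Reversing it on fdrhky: f−2=d, d−3=a, r−4=n, h−5=c, k−6=e, y−7=r.

dancer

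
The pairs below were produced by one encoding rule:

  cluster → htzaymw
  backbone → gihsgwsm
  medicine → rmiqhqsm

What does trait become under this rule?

yzfqy

Shifts by position in cluster: pos 0: c→h (+5), pos 1: l→t (+8), pos 2: u→z (+5), pos 3: s→a (+8) — repeating every 2. It's a Vigenère-style cipher with numeric key [5,8]: position i shifts by key[i mod 2].
For trait: t+5=y, r+8=z, a+5=f, i+8=q, t+5=y.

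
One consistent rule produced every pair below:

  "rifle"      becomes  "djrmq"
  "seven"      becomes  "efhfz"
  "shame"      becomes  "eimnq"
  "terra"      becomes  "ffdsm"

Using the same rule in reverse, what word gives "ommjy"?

claim

Shifts by position in rifle: pos 0: r→d (+12), pos 1: i→j (+1), pos 2: f→r (+12), pos 3: l→m (+1) — repeating every 2. It's a Vigenère-style cipher with numeric key [12,1]: position i shifts by key[i mod 2].
Decoding ommjy: o−12=c, m−1=l, m−12=a, j−1=i, y−12=m.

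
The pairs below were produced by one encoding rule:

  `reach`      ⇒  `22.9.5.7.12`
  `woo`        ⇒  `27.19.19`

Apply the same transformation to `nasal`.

r is letter #18 and maps to 22: an offset of 4. The number is (letter's place in the alphabet, a=1) + 4.
For nasal: n=14→18, a=1→5, s=19→23, a=1→5, l=12→16.

18.5.23.5.16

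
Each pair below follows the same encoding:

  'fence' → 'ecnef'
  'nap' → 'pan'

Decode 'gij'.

The output letters match the input read backwards: fence reversed is ecnef. The word is simply reversed.
Decoding gij: then reverse → jig.

jig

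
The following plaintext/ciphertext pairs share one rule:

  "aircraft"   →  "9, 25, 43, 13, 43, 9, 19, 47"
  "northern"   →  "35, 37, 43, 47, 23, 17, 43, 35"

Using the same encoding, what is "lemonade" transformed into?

With a=1..z=26, the number is 2·pos + 7.
For lemonade: l=12→31, e=5→17, m=13→33, o=15→37, n=14→35, a=1→9, d=4→15, e=5→17.

31, 17, 33, 37, 35, 9, 15, 17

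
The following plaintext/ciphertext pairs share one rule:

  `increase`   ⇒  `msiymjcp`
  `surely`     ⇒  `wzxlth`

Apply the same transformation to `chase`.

In increase: i→m is +4, n→s is +5, c→i is +6, r→y is +7 — the shift increases by 1 each position. Letter i (0-indexed) is shifted by i+4, so successive shifts are 4, 5, 6, ….
Applying it to chase: c+4=g, h+5=m, a+6=g, s+7=z, e+8=m.

gmgzm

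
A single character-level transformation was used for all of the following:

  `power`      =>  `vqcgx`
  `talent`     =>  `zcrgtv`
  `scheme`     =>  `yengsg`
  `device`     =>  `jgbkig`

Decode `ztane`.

Shifts by position in power: pos 0: p→v (+6), pos 1: o→q (+2), pos 2: w→c (+6), pos 3: e→g (+2) — repeating every 2. The shifts repeat in a cycle of length 2: positions 0,1,… shift by +6, +2, then the pattern repeats.
Reversing it on ztane: z−6=t, t−2=r, a−6=u, n−2=l, e−6=y.

truly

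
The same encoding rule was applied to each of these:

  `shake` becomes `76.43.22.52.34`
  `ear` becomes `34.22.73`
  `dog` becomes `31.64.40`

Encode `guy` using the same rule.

s(#19)→76 and h(#8)→43: differences scale by 3, so n = 3·pos + 19. The formula is n = 3×(alphabet index, a=1) + 19.
On guy: g=7→40, u=21→82, y=25→94.

40.82.94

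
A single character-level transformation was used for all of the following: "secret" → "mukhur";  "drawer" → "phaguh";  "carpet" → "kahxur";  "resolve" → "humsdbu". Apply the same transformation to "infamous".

onzaiswm

s(18)→m(12) and e(4)→u(20) fit y≡5x+0 (mod 26); the inverse of 5 mod 26 is 21. Treating letters as 0–25, the rule is x ↦ 5x + 0 (mod 26).
On infamous: i(8)→5·8+0≡14=o; n(13)→5·13+0≡13=n; f(5)→5·5+0≡25=z; a(0)→5·0+0≡0=a; m(12)→5·12+0≡8=i; o(14)→5·14+0≡18=s; u(20)→5·20+0≡22=w; s(18)→5·18+0≡12=m (all mod 26).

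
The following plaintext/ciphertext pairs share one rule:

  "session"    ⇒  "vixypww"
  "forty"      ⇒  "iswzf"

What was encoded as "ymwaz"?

In session: s→v is +3, e→i is +4, s→x is +5, s→y is +6 — the shift increases by 1 each position. The shift increases by 1 at each position, starting from +3: 3, 4, 5, ….
Undoing it on ymwaz: y−3=v, m−4=i, w−5=r, a−6=u, z−7=s.

virus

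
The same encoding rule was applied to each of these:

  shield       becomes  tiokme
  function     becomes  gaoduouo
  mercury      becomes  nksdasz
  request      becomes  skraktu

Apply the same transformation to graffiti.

Vowels shift forward by 6 and consonants shift forward by 1.
Applying it to graffiti: g(cons)+1=h, r(cons)+1=s, a(vowel)+6=g, f(cons)+1=g, f(cons)+1=g, i(vowel)+6=o, t(cons)+1=u, i(vowel)+6=o.

hsgggouo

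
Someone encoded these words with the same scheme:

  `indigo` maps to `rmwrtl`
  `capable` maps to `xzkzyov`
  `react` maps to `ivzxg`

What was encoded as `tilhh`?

This is the alphabet-reversal cipher (Atbash): a becomes z, b becomes y, etc.
Undoing it on tilhh: t↔g, i↔r, l↔o, h↔s, h↔s.

gross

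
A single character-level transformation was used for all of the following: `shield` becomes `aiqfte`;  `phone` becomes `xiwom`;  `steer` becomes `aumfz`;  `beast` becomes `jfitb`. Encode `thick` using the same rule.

A repeating key of period 2 is used — shifts +8, +1 over and over.
For thick: t+8=b, h+1=i, i+8=q, c+1=d, k+8=s.

biqds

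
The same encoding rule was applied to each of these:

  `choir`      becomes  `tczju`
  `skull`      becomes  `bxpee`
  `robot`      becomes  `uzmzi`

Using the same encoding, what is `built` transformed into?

mpjei

Each letter's alphabet position (a=0..z=25) is mapped through 7·x+5 mod 26 — an affine cipher.
On built: b(1)→7·1+5≡12=m; u(20)→7·20+5≡15=p; i(8)→7·8+5≡9=j; l(11)→7·11+5≡4=e; t(19)→7·19+5≡8=i (all mod 26).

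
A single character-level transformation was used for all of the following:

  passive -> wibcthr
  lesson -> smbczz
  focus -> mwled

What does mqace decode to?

In passive: p→w is +7, a→i is +8, s→b is +9, s→c is +10 — the shift increases by 1 each position. Letter i (0-indexed) is shifted by i+7, so successive shifts are 7, 8, 9, ….
Decoding mqace: m−7=f, q−8=i, a−9=r, c−10=s, e−11=t.

first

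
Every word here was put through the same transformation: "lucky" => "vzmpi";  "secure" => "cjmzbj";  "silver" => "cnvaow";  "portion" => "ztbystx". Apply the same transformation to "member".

Shifts by position in lucky: pos 0: l→v (+10), pos 1: u→z (+5), pos 2: c→m (+10), pos 3: k→p (+5) — repeating every 2. It's a Vigenère-style cipher with numeric key [10,5]: position i shifts by key[i mod 2].
On member: m+10=w, e+5=j, m+10=w, b+5=g, e+10=o, r+5=w.

wjwgow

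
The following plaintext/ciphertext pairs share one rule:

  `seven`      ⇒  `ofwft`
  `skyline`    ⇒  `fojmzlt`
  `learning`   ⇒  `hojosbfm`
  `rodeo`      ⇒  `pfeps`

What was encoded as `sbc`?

bar

The output letters match the input read backwards, each shifted +1: seven reversed is neves. Read the word backwards and shift each letter +1.
Decoding sbc: shift back: s−1=r, b−1=a, c−1=b → rab; then reverse → bar.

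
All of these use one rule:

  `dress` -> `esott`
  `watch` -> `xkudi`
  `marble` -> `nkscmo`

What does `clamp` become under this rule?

dmknq

The shift depends on letter class: consonant d→e is +1, but vowel e→o is +10. The rule splits by letter class: vowels +10, consonants +1.
On clamp: c(cons)+1=d, l(cons)+1=m, a(vowel)+10=k, m(cons)+1=n, p(cons)+1=q.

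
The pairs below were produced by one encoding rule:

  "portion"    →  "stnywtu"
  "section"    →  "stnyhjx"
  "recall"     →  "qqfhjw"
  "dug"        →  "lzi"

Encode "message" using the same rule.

The output letters match the input read backwards, each shifted +5: portion reversed is noitrop. The word is reversed, then every letter is shifted forward by 5.
On message: reverse → egassem; then shift: e+5=j, g+5=l, a+5=f, s+5=x, s+5=x, e+5=j, m+5=r.

jlfxxjr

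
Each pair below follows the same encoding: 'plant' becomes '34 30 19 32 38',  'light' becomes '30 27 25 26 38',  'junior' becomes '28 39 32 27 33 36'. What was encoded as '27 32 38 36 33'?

p is letter #16 and maps to 34: an offset of 18. The number is (letter's place in the alphabet, a=1) + 18.
Undoing it on 27 32 38 36 33: 27→(27−18)÷1=9=i, 32→(32−18)÷1=14=n, 38→(38−18)÷1=20=t, 36→(36−18)÷1=18=r, 33→(33−18)÷1=15=o.

intro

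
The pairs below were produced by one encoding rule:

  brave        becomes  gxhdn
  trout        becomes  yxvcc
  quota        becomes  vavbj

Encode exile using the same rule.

In brave: b→g is +5, r→x is +6, a→h is +7, v→d is +8 — the shift increases by 1 each position. Letter i (0-indexed) is shifted by i+5, so successive shifts are 5, 6, 7, ….
For exile: e+5=j, x+6=d, i+7=p, l+8=t, e+9=n.

jdptn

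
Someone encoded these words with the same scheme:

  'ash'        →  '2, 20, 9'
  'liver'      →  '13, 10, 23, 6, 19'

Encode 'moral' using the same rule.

14, 16, 19, 2, 13

a is letter #1 and maps to 2: an offset of 1. Each letter is replaced by its alphabet position (a=1..z=26) + 1.
For moral: m=13→14, o=15→16, r=18→19, a=1→2, l=12→13.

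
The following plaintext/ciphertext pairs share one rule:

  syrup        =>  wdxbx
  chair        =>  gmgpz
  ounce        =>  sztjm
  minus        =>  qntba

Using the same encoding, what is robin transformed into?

In syrup: s→w is +4, y→d is +5, r→x is +6, u→b is +7 — the shift increases by 1 each position. The shift increases by 1 at each position, starting from +4: 4, 5, 6, ….
For robin: r+4=v, o+5=t, b+6=h, i+7=p, n+8=v.

vthpv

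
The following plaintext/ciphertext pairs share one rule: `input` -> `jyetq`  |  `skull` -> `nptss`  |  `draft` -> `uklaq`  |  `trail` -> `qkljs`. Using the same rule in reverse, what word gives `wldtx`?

Treating letters as 0–25, the rule is x ↦ 3x + 11 (mod 26).
Decoding wldtx: w(22)→9·(22−11)≡21=v; l(11)→9·(11−11)≡0=a; d(3)→9·(3−11)≡6=g; t(19)→9·(19−11)≡20=u; x(23)→9·(23−11)≡4=e (all mod 26).

vague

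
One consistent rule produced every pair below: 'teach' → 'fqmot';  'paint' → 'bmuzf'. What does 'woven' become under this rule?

Compare letters: t→f is +12, e→q is +12, a→m is +12 — a constant shift. Each letter is shifted forward by 12 in the alphabet (a Caesar shift of +12).
On woven: w+12=i, o+12=a, v+12=h, e+12=q, n+12=z.

iahqz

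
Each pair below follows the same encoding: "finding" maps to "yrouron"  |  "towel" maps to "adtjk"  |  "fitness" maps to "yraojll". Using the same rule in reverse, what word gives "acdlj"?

those

f(5)→y(24) and i(8)→r(17) fit y≡15x+1 (mod 26); the inverse of 15 mod 26 is 7. Treating letters as 0–25, the rule is x ↦ 15x + 1 (mod 26).
Decoding acdlj: a(0)→7·(0−1)≡19=t; c(2)→7·(2−1)≡7=h; d(3)→7·(3−1)≡14=o; l(11)→7·(11−1)≡18=s; j(9)→7·(9−1)≡4=e (all mod 26).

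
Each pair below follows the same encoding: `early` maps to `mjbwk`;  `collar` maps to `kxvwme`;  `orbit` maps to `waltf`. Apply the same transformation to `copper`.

In early: e→m is +8, a→j is +9, r→b is +10, l→w is +11 — the shift increases by 1 each position. The shift increases by 1 at each position, starting from +8: 8, 9, 10, ….
Applying it to copper: c+8=k, o+9=x, p+10=z, p+11=a, e+12=q, r+13=e.

kxzaqe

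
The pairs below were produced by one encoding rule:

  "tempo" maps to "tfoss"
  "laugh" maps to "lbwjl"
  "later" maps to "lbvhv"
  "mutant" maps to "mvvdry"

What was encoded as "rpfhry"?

rodent

The shift increases by 1 at each position, starting from +0: 0, 1, 2, ….
Undoing it on rpfhry: r−0=r, p−1=o, f−2=d, h−3=e, r−4=n, y−5=t.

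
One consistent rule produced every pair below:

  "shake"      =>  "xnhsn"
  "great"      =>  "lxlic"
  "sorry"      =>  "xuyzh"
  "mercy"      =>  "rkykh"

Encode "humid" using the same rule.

In shake: s→x is +5, h→n is +6, a→h is +7, k→s is +8 — the shift increases by 1 each position. Letter i (0-indexed) is shifted by i+5, so successive shifts are 5, 6, 7, ….
On humid: h+5=m, u+6=a, m+7=t, i+8=q, d+9=m.

matqm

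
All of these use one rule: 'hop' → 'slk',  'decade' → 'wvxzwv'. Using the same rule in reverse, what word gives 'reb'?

Each pair mirrors across the alphabet (h↔s, o↔l, p↔k): positions sum to 25. Letters are reflected about the middle of the alphabet (position → 25−position): Atbash.
Decoding reb: r↔i, e↔v, b↔y.

ivy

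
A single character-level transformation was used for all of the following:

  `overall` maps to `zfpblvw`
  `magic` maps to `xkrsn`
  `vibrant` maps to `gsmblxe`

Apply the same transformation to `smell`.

The shifts repeat in a cycle of length 2: positions 0,1,… shift by +11, +10, then the pattern repeats.
Applying it to smell: s+11=d, m+10=w, e+11=p, l+10=v, l+11=w.

dwpvw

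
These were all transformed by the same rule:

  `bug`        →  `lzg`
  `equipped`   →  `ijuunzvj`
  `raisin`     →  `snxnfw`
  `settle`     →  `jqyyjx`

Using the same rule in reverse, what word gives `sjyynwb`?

The output letters match the input read backwards, each shifted +5: bug reversed is gub. Read the word backwards and shift each letter +5.
Decoding sjyynwb: shift back: s−5=n, j−5=e, y−5=t, y−5=t, n−5=i, w−5=r, b−5=w → nettirw; then reverse → written.

written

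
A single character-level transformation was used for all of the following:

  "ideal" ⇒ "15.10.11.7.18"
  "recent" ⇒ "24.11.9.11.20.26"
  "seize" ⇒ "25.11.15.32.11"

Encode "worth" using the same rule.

Letters become their 1-based position plus 6 (so a→7, b→8, …).
On worth: w=23→29, o=15→21, r=18→24, t=20→26, h=8→14.

29.21.24.26.14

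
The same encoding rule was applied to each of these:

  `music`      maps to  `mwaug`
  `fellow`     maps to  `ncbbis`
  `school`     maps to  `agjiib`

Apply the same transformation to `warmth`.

skpmlj

m(12)→m(12) and u(20)→w(22) fit y≡11x+10 (mod 26); the inverse of 11 mod 26 is 19. This is an affine cipher: with a=0,…,z=25, each position x becomes (11x+10) mod 26.
Applying it to warmth: w(22)→11·22+10≡18=s; a(0)→11·0+10≡10=k; r(17)→11·17+10≡15=p; m(12)→11·12+10≡12=m; t(19)→11·19+10≡11=l; h(7)→11·7+10≡9=j (all mod 26).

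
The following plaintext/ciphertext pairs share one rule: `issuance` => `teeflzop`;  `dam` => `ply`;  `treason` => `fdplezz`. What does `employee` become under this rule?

pybxzkpp

The shift depends on letter class: consonant s→e is +12, but vowel i→t is +11. Two shifts are in play — +11 for a/e/i/o/u, +12 for every other letter.
Applying it to employee: e(vowel)+11=p, m(cons)+12=y, p(cons)+12=b, l(cons)+12=x, o(vowel)+11=z, y(cons)+12=k, e(vowel)+11=p, e(vowel)+11=p.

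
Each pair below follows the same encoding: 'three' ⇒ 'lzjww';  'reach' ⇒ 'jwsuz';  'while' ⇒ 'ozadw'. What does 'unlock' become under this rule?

Compare letters: t→l is +18, h→z is +18, r→j is +18 — a constant shift. It's a constant shift of +18 (ROT18).
Applying it to unlock: u+18=m, n+18=f, l+18=d, o+18=g, c+18=u, k+18=c.

mfdguc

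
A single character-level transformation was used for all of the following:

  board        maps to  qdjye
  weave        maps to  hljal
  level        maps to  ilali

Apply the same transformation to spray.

b(1)→q(16) and o(14)→d(3) fit y≡7x+9 (mod 26); the inverse of 7 mod 26 is 15. Treating letters as 0–25, the rule is x ↦ 7x + 9 (mod 26).
For spray: s(18)→7·18+9≡5=f; p(15)→7·15+9≡10=k; r(17)→7·17+9≡24=y; a(0)→7·0+9≡9=j; y(24)→7·24+9≡21=v (all mod 26).

fkyjv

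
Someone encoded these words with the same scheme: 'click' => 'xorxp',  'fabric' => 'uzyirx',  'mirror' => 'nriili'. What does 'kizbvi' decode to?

prayer

Each pair mirrors across the alphabet (c↔x, l↔o, i↔r): positions sum to 25. Each letter is replaced by its mirror in the alphabet: a↔z, b↔y, c↔x, and so on (the Atbash cipher).
Decoding kizbvi: k↔p, i↔r, z↔a, b↔y, v↔e, i↔r.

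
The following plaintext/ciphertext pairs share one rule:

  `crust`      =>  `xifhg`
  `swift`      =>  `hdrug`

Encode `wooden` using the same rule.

Each pair mirrors across the alphabet (c↔x, r↔i, u↔f): positions sum to 25. Letters are reflected about the middle of the alphabet (position → 25−position): Atbash.
On wooden: w↔d, o↔l, o↔l, d↔w, e↔v, n↔m.

dllwvm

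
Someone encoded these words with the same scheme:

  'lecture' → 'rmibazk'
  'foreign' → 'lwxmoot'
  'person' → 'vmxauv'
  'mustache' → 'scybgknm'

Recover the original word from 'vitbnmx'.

Shifts by position in lecture: pos 0: l→r (+6), pos 1: e→m (+8), pos 2: c→i (+6), pos 3: t→b (+8) — repeating every 2. A repeating key of period 2 is used — shifts +6, +8 over and over.
Undoing it on vitbnmx: v−6=p, i−8=a, t−6=n, b−8=t, n−6=h, m−8=e, x−6=r.

panther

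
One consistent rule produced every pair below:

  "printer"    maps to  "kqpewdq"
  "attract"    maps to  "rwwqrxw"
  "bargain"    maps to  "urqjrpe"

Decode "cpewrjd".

p(15)→k(10) and r(17)→q(16) fit y≡3x+17 (mod 26); the inverse of 3 mod 26 is 9. This is an affine cipher: with a=0,…,z=25, each position x becomes (3x+17) mod 26.
Decoding cpewrjd: c(2)→9·(2−17)≡21=v; p(15)→9·(15−17)≡8=i; e(4)→9·(4−17)≡13=n; w(22)→9·(22−17)≡19=t; r(17)→9·(17−17)≡0=a; j(9)→9·(9−17)≡6=g; d(3)→9·(3−17)≡4=e (all mod 26).

vintage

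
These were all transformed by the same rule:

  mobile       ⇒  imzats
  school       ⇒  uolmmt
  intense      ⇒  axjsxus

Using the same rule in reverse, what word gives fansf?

m(12)→i(8) and o(14)→m(12) fit y≡15x+10 (mod 26); the inverse of 15 mod 26 is 7. Each letter's alphabet position (a=0..z=25) is mapped through 15·x+10 mod 26 — an affine cipher.
Reversing it on fansf: f(5)→7·(5−10)≡17=r; a(0)→7·(0−10)≡8=i; n(13)→7·(13−10)≡21=v; s(18)→7·(18−10)≡4=e; f(5)→7·(5−10)≡17=r (all mod 26).

river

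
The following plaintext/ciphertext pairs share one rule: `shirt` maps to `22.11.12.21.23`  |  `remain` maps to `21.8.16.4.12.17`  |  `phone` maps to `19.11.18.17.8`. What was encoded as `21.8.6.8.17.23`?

recent

s is letter #19 and maps to 22: an offset of 3. The number is (letter's place in the alphabet, a=1) + 3.
Decoding 21.8.6.8.17.23: 21→(21−3)÷1=18=r, 8→(8−3)÷1=5=e, 6→(6−3)÷1=3=c, 8→(8−3)÷1=5=e, 17→(17−3)÷1=14=n, 23→(23−3)÷1=20=t.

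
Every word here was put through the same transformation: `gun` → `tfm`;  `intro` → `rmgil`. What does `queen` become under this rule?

Each pair mirrors across the alphabet (g↔t, u↔f, n↔m): positions sum to 25. Letters are reflected about the middle of the alphabet (position → 25−position): Atbash.
Applying it to queen: q↔j, u↔f, e↔v, e↔v, n↔m.

jfvvm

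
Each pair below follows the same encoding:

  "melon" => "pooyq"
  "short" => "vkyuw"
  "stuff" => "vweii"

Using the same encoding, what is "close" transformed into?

foyvo

The shift depends on letter class: consonant m→p is +3, but vowel e→o is +10. The rule splits by letter class: vowels +10, consonants +3.
Applying it to close: c(cons)+3=f, l(cons)+3=o, o(vowel)+10=y, s(cons)+3=v, e(vowel)+10=o.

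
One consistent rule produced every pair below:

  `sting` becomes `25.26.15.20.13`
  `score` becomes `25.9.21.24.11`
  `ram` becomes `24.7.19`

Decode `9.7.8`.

Each letter is replaced by its alphabet position (a=1..z=26) + 6.
Reversing it on 9.7.8: 9→(9−6)÷1=3=c, 7→(7−6)÷1=1=a, 8→(8−6)÷1=2=b.

cab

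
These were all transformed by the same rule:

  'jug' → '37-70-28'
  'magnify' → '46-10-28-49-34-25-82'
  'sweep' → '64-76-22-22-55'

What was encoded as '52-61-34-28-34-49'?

j(#10)→37 and u(#21)→70: differences scale by 3, so n = 3·pos + 7. With a=1..z=26, the number is 3·pos + 7.
Undoing it on 52-61-34-28-34-49: 52→(52−7)÷3=15=o, 61→(61−7)÷3=18=r, 34→(34−7)÷3=9=i, 28→(28−7)÷3=7=g, 34→(34−7)÷3=9=i, 49→(49−7)÷3=14=n.

origin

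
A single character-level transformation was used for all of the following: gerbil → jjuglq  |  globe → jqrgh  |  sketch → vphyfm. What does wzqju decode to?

A repeating key of period 2 is used — shifts +3, +5 over and over.
Undoing it on wzqju: w−3=t, z−5=u, q−3=n, j−5=e, u−3=r.

tuner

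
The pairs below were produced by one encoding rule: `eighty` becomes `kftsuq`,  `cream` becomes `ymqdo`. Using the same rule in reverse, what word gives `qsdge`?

surge

The output letters match the input read backwards, each shifted +12: eighty reversed is ythgie. Two steps: reverse the string, then apply a Caesar shift of +12.
Undoing it on qsdge: shift back: q−12=e, s−12=g, d−12=r, g−12=u, e−12=s → egrus; then reverse → surge.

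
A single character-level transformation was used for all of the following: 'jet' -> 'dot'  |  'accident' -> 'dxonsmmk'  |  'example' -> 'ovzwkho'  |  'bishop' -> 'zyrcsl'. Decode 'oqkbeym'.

courage

Read the word backwards and shift each letter +10.
Decoding oqkbeym: shift back: o−10=e, q−10=g, k−10=a, b−10=r, e−10=u, y−10=o, m−10=c → egaruoc; then reverse → courage.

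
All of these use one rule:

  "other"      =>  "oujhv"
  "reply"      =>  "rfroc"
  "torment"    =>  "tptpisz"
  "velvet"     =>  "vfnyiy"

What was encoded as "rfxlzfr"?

revival

In other: o→o is +0, t→u is +1, h→j is +2, e→h is +3 — the shift increases by 1 each position. The shift increases by 1 at each position, starting from +0: 0, 1, 2, ….
Undoing it on rfxlzfr: r−0=r, f−1=e, x−2=v, l−3=i, z−4=v, f−5=a, r−6=l.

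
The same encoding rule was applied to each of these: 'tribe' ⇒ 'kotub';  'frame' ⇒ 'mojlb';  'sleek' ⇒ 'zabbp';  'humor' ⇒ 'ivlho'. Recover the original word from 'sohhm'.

proof

t(19)→k(10) and r(17)→o(14) fit y≡11x+9 (mod 26); the inverse of 11 mod 26 is 19. Each letter's alphabet position (a=0..z=25) is mapped through 11·x+9 mod 26 — an affine cipher.
Decoding sohhm: s(18)→19·(18−9)≡15=p; o(14)→19·(14−9)≡17=r; h(7)→19·(7−9)≡14=o; h(7)→19·(7−9)≡14=o; m(12)→19·(12−9)≡5=f (all mod 26).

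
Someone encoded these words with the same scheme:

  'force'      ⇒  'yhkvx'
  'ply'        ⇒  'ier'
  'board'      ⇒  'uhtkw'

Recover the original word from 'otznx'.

vague

Compare letters: f→y is +19, o→h is +19, r→k is +19 — a constant shift. It's a constant shift of +19 (ROT19).
Decoding otznx: o−19=v, t−19=a, z−19=g, n−19=u, x−19=e.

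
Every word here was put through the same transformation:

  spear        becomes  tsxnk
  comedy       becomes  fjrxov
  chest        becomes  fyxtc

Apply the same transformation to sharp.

s(18)→t(19) and p(15)→s(18) fit y≡9x+13 (mod 26); the inverse of 9 mod 26 is 3. This is an affine cipher: with a=0,…,z=25, each position x becomes (9x+13) mod 26.
For sharp: s(18)→9·18+13≡19=t; h(7)→9·7+13≡24=y; a(0)→9·0+13≡13=n; r(17)→9·17+13≡10=k; p(15)→9·15+13≡18=s (all mod 26).

tynks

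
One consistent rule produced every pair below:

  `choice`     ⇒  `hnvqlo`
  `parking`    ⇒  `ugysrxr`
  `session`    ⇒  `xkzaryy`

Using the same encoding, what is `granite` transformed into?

lxhvrdp

In choice: c→h is +5, h→n is +6, o→v is +7, i→q is +8 — the shift increases by 1 each position. Letter i (0-indexed) is shifted by i+5, so successive shifts are 5, 6, 7, ….
Applying it to granite: g+5=l, r+6=x, a+7=h, n+8=v, i+9=r, t+10=d, e+11=p.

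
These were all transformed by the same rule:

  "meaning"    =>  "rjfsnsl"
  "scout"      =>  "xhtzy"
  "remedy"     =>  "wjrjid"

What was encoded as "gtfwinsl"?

Compare letters: m→r is +5, e→j is +5, a→f is +5 — a constant shift. This is a Caesar cipher with shift 5.
Undoing it on gtfwinsl: g−5=b, t−5=o, f−5=a, w−5=r, i−5=d, n−5=i, s−5=n, l−5=g.

boarding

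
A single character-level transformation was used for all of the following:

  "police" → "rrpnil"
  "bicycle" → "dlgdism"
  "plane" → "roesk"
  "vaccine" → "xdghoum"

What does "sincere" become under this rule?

In police: p→r is +2, o→r is +3, l→p is +4, i→n is +5 — the shift increases by 1 each position. Letter i (0-indexed) is shifted by i+2, so successive shifts are 2, 3, 4, ….
Applying it to sincere: s+2=u, i+3=l, n+4=r, c+5=h, e+6=k, r+7=y, e+8=m.

ulrhkym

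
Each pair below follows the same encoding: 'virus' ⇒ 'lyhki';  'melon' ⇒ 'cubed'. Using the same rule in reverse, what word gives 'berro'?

lobby

Compare letters: v→l is +16, i→y is +16, r→h is +16 — a constant shift. This is a Caesar cipher with shift 16.
Undoing it on berro: b−16=l, e−16=o, r−16=b, r−16=b, o−16=y.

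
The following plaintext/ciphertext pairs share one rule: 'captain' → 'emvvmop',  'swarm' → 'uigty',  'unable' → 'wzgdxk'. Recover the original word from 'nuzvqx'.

litter

Shifts by position in captain: pos 0: c→e (+2), pos 1: a→m (+12), pos 2: p→v (+6), pos 3: t→v (+2), pos 4: a→m (+12), pos 5: i→o (+6) — repeating every 3. The shifts repeat in a cycle of length 3: positions 0,1,… shift by +2, +12, +6, then the pattern repeats.
Undoing it on nuzvqx: n−2=l, u−12=i, z−6=t, v−2=t, q−12=e, x−6=r.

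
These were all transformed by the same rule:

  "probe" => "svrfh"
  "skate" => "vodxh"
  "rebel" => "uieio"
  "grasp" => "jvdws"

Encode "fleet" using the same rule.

Shifts by position in probe: pos 0: p→s (+3), pos 1: r→v (+4), pos 2: o→r (+3), pos 3: b→f (+4) — repeating every 2. A repeating key of period 2 is used — shifts +3, +4 over and over.
Applying it to fleet: f+3=i, l+4=p, e+3=h, e+4=i, t+3=w.

iphiw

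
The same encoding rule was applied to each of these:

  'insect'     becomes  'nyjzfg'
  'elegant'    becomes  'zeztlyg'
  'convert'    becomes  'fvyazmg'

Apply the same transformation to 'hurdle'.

i(8)→n(13) and n(13)→y(24) fit y≡23x+11 (mod 26); the inverse of 23 mod 26 is 17. Each letter's alphabet position (a=0..z=25) is mapped through 23·x+11 mod 26 — an affine cipher.
For hurdle: h(7)→23·7+11≡16=q; u(20)→23·20+11≡3=d; r(17)→23·17+11≡12=m; d(3)→23·3+11≡2=c; l(11)→23·11+11≡4=e; e(4)→23·4+11≡25=z (all mod 26).

qdmcez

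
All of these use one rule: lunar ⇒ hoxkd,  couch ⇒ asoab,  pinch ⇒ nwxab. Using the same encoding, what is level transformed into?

l(11)→h(7) and u(20)→o(14) fit y≡21x+10 (mod 26); the inverse of 21 mod 26 is 5. Each letter's alphabet position (a=0..z=25) is mapped through 21·x+10 mod 26 — an affine cipher.
For level: l(11)→21·11+10≡7=h; e(4)→21·4+10≡16=q; v(21)→21·21+10≡9=j; e(4)→21·4+10≡16=q; l(11)→21·11+10≡7=h (all mod 26).

hqjqh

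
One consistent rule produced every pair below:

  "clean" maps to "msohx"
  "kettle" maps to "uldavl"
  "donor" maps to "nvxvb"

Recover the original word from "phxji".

Shifts by position in clean: pos 0: c→m (+10), pos 1: l→s (+7), pos 2: e→o (+10), pos 3: a→h (+7) — repeating every 2. The shifts repeat in a cycle of length 2: positions 0,1,… shift by +10, +7, then the pattern repeats.
Decoding phxji: p−10=f, h−7=a, x−10=n, j−7=c, i−10=y.

fancy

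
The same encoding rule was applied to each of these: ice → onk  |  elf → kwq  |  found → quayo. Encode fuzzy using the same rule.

The shift depends on letter class: consonant c→n is +11, but vowel i→o is +6. Vowels shift forward by 6 and consonants shift forward by 11.
For fuzzy: f(cons)+11=q, u(vowel)+6=a, z(cons)+11=k, z(cons)+11=k, y(cons)+11=j.

qakkj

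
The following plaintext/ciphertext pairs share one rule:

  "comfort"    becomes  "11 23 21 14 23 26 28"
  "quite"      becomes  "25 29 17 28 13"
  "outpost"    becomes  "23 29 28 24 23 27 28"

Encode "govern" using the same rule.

15 23 30 13 26 22

c is letter #3 and maps to 11: an offset of 8. Each letter is replaced by its alphabet position (a=1..z=26) + 8.
Applying it to govern: g=7→15, o=15→23, v=22→30, e=5→13, r=18→26, n=14→22.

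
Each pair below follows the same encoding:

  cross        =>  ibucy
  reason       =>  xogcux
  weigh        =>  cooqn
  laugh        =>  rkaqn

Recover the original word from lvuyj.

flood

A repeating key of period 2 is used — shifts +6, +10 over and over.
Reversing it on lvuyj: l−6=f, v−10=l, u−6=o, y−10=o, j−6=d.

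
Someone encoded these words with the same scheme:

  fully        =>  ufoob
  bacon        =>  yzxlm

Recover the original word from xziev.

Letters are reflected about the middle of the alphabet (position → 25−position): Atbash.
Reversing it on xziev: x↔c, z↔a, i↔r, e↔v, v↔e.

carve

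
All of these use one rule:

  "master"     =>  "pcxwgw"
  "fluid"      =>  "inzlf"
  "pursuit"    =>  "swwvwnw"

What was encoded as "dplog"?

Shifts by position in master: pos 0: m→p (+3), pos 1: a→c (+2), pos 2: s→x (+5), pos 3: t→w (+3), pos 4: e→g (+2), pos 5: r→w (+5) — repeating every 3. The shifts repeat in a cycle of length 3: positions 0,1,… shift by +3, +2, +5, then the pattern repeats.
Undoing it on dplog: d−3=a, p−2=n, l−5=g, o−3=l, g−2=e.

angle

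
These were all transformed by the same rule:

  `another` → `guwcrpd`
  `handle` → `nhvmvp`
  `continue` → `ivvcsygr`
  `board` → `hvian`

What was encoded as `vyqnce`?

priest

In another: a→g is +6, n→u is +7, o→w is +8, t→c is +9 — the shift increases by 1 each position. The shift increases by 1 at each position, starting from +6: 6, 7, 8, ….
Reversing it on vyqnce: v−6=p, y−7=r, q−8=i, n−9=e, c−10=s, e−11=t.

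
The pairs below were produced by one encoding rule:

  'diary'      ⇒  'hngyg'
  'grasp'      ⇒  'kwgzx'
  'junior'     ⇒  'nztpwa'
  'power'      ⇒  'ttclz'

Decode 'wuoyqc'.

In diary: d→h is +4, i→n is +5, a→g is +6, r→y is +7 — the shift increases by 1 each position. Each letter shifts forward by (position + 4), i.e. 4, 5, 6, … — the shift grows by one for each successive letter.
Undoing it on wuoyqc: w−4=s, u−5=p, o−6=i, y−7=r, q−8=i, c−9=t.

spirit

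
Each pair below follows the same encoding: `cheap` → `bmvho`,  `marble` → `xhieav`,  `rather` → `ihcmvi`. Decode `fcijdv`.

strike

c(2)→b(1) and h(7)→m(12) fit y≡23x+7 (mod 26); the inverse of 23 mod 26 is 17. Treating letters as 0–25, the rule is x ↦ 23x + 7 (mod 26).
Reversing it on fcijdv: f(5)→17·(5−7)≡18=s; c(2)→17·(2−7)≡19=t; i(8)→17·(8−7)≡17=r; j(9)→17·(9−7)≡8=i; d(3)→17·(3−7)≡10=k; v(21)→17·(21−7)≡4=e (all mod 26).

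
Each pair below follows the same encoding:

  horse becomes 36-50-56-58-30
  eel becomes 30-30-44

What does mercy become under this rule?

With a=1..z=26, the number is 2·pos + 20.
Applying it to mercy: m=13→46, e=5→30, r=18→56, c=3→26, y=25→70.

46-30-56-26-70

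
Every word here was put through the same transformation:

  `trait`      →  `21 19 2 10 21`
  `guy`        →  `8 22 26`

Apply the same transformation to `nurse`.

t is letter #20 and maps to 21: an offset of 1. Letters become their 1-based position plus 1 (so a→2, b→3, …).
Applying it to nurse: n=14→15, u=21→22, r=18→19, s=19→20, e=5→6.

15 22 19 20 6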